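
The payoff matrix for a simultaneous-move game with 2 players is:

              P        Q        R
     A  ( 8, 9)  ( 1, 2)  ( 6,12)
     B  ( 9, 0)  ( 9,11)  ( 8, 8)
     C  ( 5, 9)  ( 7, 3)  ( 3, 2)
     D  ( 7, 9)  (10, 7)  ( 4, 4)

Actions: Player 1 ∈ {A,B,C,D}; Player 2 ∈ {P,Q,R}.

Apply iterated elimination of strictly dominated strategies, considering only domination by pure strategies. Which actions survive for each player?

P1 drop A (B beats it: P:9>8 Q:9>1 R:8>6)
P1 drop C (B beats it: P:9>5 Q:9>7 R:8>3)
P2 drop R (Q beats it: B:11>8 D:7>4)
P1→{B,D} P2→{P,Q}

IESDS → P1:{B,D} P2:{P,Q}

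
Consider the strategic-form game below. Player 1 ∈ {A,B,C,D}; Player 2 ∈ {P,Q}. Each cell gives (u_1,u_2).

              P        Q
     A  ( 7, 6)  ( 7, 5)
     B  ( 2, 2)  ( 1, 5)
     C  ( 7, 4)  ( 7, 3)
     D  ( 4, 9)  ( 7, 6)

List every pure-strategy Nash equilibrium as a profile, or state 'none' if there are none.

(A,P): NE
(A,Q): not NE [P2→P gives 6>5]
(B,P): not NE [P1→C gives 7>2; P2→Q gives 5>2]
(B,Q): not NE [P1→D gives 7>1]
(C,P): NE
(C,Q): not NE [P2→P gives 4>3]
(D,P): not NE [P1→C gives 7>4]
(D,Q): not NE [P2→P gives 9>6]

NE set: (A,P), (C,P)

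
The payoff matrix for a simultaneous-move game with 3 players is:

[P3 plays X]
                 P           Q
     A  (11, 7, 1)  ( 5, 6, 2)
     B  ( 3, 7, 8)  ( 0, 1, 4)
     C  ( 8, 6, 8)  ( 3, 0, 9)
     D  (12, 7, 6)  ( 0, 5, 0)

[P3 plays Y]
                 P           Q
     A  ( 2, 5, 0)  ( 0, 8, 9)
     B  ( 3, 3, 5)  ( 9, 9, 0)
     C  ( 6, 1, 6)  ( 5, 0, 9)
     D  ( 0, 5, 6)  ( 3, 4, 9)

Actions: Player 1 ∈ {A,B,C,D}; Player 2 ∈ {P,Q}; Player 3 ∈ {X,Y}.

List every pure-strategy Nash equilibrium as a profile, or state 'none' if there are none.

(A,P,X): not NE [P1→D gives 12>11]
(A,P,Y): not NE [P1→C gives 6>2; P2→Q gives 8>5; P3→X gives 1>0]
(A,Q,X): not NE [P2→P gives 7>6; P3→Y gives 9>2]
(A,Q,Y): not NE [P1→B gives 9>0]
(B,P,X): not NE [P1→D gives 12>3]
(B,P,Y): not NE [P1→C gives 6>3; P2→Q gives 9>3; P3→X gives 8>5]
(B,Q,X): not NE [P1→A gives 5>0; P2→P gives 7>1]
(B,Q,Y): not NE [P3→X gives 4>0]
(C,P,X): not NE [P1→D gives 12>8]
(C,P,Y): not NE [P3→X gives 8>6]
(C,Q,X): not NE [P1→A gives 5>3; P2→P gives 6>0]
(C,Q,Y): not NE [P1→B gives 9>5; P2→P gives 1>0]
(D,P,X): NE
(D,P,Y): not NE [P1→C gives 6>0]
(D,Q,X): not NE [P1→A gives 5>0; P2→P gives 7>5; P3→Y gives 9>0]
(D,Q,Y): not NE [P1→B gives 9>3; P2→P gives 5>4]

NE set: (D,P,X)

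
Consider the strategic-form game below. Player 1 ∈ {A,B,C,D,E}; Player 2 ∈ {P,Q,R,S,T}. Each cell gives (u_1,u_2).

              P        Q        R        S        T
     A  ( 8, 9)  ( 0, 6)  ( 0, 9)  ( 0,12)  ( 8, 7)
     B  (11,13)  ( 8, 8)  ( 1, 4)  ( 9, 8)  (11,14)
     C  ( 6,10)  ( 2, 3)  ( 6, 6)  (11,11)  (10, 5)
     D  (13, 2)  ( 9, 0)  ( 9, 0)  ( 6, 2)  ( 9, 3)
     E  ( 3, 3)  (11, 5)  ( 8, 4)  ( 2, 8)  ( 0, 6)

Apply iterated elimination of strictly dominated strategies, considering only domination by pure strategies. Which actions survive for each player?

P1 drop A (B beats it: P:11>8 Q:8>0 R:1>0 S:9>0 T:11>8)
P2 drop Q (T beats it: B:14>8 C:5>3 D:3>0 E:6>5)
P1 drop E (D beats it: P:13>3 R:9>8 S:6>2 T:9>0)
P2 drop R (P beats it: B:13>4 C:10>6 D:2>0)
P1→{B,C,D} P2→{P,S,T}

Remaining: P1:{B,C,D} P2:{P,S,T}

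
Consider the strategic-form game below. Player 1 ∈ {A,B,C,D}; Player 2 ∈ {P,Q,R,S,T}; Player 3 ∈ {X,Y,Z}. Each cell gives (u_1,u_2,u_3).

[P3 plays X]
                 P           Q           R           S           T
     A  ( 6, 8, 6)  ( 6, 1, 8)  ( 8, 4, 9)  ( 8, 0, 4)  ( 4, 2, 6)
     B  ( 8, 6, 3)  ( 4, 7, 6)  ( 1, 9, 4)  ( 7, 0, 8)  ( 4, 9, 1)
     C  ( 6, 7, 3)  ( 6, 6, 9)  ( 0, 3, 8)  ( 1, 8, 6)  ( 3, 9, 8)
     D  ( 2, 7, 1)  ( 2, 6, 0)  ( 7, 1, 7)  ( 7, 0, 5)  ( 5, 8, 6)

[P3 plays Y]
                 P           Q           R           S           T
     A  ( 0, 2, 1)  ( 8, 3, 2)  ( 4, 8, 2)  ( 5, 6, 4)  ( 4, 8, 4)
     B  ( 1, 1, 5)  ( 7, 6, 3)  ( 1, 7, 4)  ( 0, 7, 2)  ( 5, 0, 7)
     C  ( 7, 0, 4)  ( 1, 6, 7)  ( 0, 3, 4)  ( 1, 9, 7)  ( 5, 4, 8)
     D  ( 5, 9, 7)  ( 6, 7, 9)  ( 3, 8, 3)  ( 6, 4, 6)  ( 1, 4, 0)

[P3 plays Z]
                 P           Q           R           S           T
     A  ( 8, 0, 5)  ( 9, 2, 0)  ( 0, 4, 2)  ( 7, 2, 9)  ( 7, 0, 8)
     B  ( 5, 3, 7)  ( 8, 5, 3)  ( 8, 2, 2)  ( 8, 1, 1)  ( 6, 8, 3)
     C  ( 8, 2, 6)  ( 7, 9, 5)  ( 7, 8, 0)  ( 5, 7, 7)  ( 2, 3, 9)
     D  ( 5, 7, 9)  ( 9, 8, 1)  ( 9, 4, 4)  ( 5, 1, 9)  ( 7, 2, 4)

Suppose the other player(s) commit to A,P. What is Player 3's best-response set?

BR_3 = {X}

u_3(X vs A,P) = 6
u_3(Y vs A,P) = 1
u_3(Z vs A,P) = 5
max payoff 6 at {X}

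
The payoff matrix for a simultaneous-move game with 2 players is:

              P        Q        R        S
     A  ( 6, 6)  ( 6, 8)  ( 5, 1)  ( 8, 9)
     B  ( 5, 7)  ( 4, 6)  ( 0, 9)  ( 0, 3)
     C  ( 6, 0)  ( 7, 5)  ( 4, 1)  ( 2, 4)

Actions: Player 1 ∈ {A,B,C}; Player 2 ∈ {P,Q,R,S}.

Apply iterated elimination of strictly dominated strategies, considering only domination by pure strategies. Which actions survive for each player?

IESDS → P1:{A,C} P2:{Q,S}

P1 drop B (A beats it: P:6>5 Q:6>4 R:5>0 S:8>0)
P2 drop P (Q beats it: A:8>6 C:5>0)
P2 drop R (Q beats it: A:8>1 C:5>1)
P1→{A,C} P2→{Q,S}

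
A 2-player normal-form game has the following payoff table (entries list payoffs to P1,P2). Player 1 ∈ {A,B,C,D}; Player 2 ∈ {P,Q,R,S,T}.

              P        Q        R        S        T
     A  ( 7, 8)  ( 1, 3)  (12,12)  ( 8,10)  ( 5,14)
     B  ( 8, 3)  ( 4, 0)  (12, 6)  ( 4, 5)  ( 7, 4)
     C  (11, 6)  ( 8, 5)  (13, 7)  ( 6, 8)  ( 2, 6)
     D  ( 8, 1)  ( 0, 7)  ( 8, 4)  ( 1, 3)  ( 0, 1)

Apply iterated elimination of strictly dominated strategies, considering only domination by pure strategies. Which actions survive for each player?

P1 drop D (C beats it: P:11>8 Q:8>0 R:13>8 S:6>1 T:2>0)
P2 drop P (R beats it: A:12>8 B:6>3 C:7>6)
P2 drop Q (R beats it: A:12>3 B:6>0 C:7>5)
P1→{A,B,C} P2→{R,S,T}

IESDS → P1:{A,B,C} P2:{R,S,T}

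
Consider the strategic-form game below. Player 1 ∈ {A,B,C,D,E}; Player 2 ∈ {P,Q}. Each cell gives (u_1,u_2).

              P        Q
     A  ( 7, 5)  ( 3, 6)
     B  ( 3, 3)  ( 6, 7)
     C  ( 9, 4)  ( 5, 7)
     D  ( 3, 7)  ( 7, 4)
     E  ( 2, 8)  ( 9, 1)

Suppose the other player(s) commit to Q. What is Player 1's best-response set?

u_1(A vs Q) = 3
u_1(B vs Q) = 6
u_1(C vs Q) = 5
u_1(D vs Q) = 7
u_1(E vs Q) = 9
max payoff 9 at {E}

argmax u_1 = {E}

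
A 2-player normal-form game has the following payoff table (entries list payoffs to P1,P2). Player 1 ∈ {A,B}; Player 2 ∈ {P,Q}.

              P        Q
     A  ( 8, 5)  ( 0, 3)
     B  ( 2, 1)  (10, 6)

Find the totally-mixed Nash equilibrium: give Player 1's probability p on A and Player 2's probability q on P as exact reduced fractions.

P1 mixes 5/7 on A; P2 mixes 5/8 on P

P1 indiff ⇒ q·8+(1-q)·0 = q·2+(1-q)·10 ⇒ q(6) = (1-q)(10) ⇒ q = 5/8
P2 indiff ⇒ p·5+(1-p)·1 = p·3+(1-p)·6 ⇒ p(2) = (1-p)(5) ⇒ p = 5/7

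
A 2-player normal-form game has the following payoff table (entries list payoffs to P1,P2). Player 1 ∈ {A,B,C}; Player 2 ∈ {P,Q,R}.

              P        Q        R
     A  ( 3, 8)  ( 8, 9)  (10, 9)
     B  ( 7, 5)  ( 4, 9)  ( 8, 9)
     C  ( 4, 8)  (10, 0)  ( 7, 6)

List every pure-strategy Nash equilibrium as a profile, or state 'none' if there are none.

PSNE = {(A,R)}

(A,P): not NE [P1→B gives 7>3; P2→R gives 9>8]
(A,Q): not NE [P1→C gives 10>8]
(A,R): NE
(B,P): not NE [P2→R gives 9>5]
(B,Q): not NE [P1→C gives 10>4]
(B,R): not NE [P1→A gives 10>8]
(C,P): not NE [P1→B gives 7>4]
(C,Q): not NE [P2→P gives 8>0]
(C,R): not NE [P1→A gives 10>7; P2→P gives 8>6]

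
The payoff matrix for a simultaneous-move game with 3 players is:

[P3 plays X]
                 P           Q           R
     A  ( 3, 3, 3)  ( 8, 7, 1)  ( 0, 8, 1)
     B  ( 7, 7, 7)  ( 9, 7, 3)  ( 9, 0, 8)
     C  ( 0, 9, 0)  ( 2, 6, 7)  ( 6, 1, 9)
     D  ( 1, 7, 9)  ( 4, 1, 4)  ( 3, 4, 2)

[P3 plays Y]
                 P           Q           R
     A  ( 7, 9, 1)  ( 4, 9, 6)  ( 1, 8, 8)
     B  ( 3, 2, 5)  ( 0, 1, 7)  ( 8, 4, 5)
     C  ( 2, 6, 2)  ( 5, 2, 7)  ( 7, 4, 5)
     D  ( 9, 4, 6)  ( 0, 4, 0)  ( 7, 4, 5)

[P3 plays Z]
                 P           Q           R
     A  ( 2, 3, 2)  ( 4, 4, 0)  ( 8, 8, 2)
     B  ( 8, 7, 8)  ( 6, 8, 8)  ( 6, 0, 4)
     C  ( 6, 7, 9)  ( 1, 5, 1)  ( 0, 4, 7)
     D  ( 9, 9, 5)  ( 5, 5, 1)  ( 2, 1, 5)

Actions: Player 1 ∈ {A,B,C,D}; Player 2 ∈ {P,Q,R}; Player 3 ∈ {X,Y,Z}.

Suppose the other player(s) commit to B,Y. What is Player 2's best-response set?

u_2(P vs B,Y) = 2
u_2(Q vs B,Y) = 1
u_2(R vs B,Y) = 4
max payoff 4 at {R}

BR_2 = {R}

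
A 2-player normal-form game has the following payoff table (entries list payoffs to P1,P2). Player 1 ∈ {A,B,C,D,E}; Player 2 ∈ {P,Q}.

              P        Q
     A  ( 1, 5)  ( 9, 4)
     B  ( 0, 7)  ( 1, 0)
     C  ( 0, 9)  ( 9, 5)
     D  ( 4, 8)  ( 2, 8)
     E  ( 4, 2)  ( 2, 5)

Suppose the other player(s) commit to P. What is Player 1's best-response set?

u_1(A vs P) = 1
u_1(B vs P) = 0
u_1(C vs P) = 0
u_1(D vs P) = 4
u_1(E vs P) = 4
max payoff 4 at {D,E}

P1 best: {D,E}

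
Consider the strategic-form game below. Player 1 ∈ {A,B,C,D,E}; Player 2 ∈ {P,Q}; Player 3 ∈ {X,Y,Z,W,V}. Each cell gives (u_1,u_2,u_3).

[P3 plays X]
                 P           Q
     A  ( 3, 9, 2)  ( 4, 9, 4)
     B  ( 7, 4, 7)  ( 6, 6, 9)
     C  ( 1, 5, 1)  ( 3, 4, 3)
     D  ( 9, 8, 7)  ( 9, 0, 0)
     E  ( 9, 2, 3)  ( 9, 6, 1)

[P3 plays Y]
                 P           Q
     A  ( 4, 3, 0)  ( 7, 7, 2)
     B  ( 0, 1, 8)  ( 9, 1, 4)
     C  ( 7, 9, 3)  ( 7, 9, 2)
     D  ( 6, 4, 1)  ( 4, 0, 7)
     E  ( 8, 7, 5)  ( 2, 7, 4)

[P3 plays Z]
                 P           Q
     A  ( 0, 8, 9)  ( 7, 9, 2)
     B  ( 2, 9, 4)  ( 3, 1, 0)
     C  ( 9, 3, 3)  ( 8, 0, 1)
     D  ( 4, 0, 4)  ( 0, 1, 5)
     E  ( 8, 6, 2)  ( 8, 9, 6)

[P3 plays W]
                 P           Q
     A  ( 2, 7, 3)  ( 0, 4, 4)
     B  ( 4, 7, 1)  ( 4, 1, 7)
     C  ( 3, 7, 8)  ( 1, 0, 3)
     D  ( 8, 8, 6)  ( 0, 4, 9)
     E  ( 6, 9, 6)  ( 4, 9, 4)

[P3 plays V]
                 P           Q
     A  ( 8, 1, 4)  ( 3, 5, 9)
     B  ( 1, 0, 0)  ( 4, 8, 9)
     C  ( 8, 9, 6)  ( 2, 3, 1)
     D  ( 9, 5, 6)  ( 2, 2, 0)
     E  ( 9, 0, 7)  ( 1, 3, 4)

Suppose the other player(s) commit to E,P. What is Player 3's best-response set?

u_3(X vs E,P) = 3
u_3(Y vs E,P) = 5
u_3(Z vs E,P) = 2
u_3(W vs E,P) = 6
u_3(V vs E,P) = 7
max payoff 7 at {V}

BR_3 = {V}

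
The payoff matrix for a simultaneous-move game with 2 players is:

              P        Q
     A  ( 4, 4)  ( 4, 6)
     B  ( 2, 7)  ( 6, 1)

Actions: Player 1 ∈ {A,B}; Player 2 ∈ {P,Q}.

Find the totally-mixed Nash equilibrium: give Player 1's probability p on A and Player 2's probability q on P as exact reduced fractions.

P1 indiff ⇒ q·4+(1-q)·4 = q·2+(1-q)·6 ⇒ q(2) = (1-q)(2) ⇒ q = 1/2
P2 indiff ⇒ p·4+(1-p)·7 = p·6+(1-p)·1 ⇒ p(-2) = (1-p)(-6) ⇒ p = 3/4

p=3/4, q=1/2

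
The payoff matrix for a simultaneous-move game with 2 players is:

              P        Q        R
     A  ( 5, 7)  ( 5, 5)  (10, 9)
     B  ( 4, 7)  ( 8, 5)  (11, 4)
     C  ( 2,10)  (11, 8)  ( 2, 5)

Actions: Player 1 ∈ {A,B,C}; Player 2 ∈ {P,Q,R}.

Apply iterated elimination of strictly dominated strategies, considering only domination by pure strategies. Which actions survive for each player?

Survivors P1:{A,B} P2:{P,R}

P2 drop Q (P beats it: A:7>5 B:7>5 C:10>8)
P1 drop C (A beats it: P:5>2 R:10>2)
P1→{A,B} P2→{P,R}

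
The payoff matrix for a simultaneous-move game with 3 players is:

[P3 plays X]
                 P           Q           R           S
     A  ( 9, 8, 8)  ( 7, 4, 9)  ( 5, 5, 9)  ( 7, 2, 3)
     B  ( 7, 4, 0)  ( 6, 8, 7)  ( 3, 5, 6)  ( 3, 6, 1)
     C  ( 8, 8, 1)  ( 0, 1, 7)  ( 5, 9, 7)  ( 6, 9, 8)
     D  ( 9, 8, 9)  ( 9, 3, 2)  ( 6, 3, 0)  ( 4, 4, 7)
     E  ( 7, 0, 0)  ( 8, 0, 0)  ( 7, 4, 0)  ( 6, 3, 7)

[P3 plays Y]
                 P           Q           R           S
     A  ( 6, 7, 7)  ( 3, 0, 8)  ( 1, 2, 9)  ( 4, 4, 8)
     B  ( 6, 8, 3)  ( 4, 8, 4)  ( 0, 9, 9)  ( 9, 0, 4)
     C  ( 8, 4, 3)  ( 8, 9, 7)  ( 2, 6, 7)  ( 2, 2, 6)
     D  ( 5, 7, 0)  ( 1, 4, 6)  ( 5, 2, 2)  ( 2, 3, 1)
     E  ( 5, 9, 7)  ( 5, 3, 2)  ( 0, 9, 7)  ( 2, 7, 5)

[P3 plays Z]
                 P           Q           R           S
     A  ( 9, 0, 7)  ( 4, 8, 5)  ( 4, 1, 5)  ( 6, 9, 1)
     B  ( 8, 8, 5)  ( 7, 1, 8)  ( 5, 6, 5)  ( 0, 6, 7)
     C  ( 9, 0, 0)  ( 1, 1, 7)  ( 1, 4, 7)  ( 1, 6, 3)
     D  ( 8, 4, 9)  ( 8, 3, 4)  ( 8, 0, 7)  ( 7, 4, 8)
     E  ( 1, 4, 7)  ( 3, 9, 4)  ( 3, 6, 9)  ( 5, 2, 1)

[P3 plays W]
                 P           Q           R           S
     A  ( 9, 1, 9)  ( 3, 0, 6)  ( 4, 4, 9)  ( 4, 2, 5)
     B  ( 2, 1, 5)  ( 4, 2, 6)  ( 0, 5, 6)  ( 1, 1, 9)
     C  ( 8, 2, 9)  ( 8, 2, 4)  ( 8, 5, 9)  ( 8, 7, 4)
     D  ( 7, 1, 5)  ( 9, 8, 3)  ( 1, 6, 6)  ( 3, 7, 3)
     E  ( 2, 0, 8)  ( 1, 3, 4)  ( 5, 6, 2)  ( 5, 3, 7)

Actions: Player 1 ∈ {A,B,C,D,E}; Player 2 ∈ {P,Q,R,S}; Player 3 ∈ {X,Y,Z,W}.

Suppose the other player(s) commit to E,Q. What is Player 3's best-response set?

u_3(X vs E,Q) = 0
u_3(Y vs E,Q) = 2
u_3(Z vs E,Q) = 4
u_3(W vs E,Q) = 4
max payoff 4 at {Z,W}

BR_3 = {Z,W}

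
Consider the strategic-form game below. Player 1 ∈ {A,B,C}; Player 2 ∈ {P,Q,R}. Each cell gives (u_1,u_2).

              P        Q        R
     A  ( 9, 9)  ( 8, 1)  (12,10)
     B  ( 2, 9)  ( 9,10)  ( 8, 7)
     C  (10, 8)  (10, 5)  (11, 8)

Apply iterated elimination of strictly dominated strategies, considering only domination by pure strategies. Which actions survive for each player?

P1 drop B (C beats it: P:10>2 Q:10>9 R:11>8)
P2 drop Q (P beats it: A:9>1 C:8>5)
P1→{A,C} P2→{P,R}

Survivors P1:{A,C} P2:{P,R}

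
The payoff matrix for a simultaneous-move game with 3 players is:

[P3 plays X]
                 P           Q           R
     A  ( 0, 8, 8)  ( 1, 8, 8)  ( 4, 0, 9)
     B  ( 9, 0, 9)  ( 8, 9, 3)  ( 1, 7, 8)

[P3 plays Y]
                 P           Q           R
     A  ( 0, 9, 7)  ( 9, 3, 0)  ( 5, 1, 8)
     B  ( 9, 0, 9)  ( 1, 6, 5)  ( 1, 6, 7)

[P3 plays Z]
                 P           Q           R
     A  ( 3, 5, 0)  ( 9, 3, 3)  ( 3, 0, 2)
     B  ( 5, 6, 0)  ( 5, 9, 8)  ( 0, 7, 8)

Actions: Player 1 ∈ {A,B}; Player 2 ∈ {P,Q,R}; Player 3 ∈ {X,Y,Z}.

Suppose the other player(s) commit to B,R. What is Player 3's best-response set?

u_3(X vs B,R) = 8
u_3(Y vs B,R) = 7
u_3(Z vs B,R) = 8
max payoff 8 at {X,Z}

argmax u_3 = {X,Z}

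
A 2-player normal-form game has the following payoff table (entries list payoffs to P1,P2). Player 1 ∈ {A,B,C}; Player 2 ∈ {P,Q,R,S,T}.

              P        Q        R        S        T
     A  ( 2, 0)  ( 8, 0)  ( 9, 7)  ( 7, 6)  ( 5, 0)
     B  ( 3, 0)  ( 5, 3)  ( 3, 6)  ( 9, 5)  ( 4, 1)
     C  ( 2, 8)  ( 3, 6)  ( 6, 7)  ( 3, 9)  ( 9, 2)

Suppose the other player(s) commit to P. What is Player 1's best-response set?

u_1(A vs P) = 2
u_1(B vs P) = 3
u_1(C vs P) = 2
max payoff 3 at {B}

P1 best: {B}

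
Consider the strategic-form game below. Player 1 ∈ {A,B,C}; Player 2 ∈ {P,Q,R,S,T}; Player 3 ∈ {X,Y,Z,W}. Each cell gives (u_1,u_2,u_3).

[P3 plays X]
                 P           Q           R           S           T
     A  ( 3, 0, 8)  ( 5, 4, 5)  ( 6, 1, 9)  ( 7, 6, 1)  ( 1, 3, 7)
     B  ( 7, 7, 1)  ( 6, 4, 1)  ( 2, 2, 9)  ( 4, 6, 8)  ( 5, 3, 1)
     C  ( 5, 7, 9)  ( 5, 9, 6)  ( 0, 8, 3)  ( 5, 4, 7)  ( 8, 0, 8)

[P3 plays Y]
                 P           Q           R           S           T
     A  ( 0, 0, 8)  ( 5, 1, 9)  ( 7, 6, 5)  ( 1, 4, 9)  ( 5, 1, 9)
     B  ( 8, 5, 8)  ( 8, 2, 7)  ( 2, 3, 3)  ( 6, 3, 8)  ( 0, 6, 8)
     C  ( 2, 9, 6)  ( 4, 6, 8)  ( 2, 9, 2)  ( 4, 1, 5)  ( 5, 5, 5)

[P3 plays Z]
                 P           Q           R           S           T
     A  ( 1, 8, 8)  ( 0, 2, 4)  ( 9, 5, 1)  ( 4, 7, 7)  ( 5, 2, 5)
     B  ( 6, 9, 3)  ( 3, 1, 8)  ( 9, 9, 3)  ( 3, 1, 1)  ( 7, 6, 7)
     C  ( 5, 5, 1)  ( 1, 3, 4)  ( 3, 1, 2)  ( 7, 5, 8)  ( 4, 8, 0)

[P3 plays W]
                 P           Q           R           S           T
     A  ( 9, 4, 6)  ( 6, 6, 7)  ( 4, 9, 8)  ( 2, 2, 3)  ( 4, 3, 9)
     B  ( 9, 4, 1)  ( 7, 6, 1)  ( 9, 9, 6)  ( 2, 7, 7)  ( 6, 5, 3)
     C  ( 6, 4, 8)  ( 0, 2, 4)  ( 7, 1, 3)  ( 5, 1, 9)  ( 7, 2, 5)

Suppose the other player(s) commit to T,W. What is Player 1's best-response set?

argmax u_1 = {C}

u_1(A vs T,W) = 4
u_1(B vs T,W) = 6
u_1(C vs T,W) = 7
max payoff 7 at {C}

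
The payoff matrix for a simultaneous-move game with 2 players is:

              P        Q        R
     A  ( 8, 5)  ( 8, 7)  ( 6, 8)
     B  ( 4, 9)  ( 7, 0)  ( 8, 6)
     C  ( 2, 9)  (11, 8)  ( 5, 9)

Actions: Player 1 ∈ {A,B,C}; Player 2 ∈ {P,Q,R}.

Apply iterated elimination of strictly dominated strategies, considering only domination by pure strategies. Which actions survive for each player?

P2 drop Q (R beats it: A:8>7 B:6>0 C:9>8)
P1 drop C (A beats it: P:8>2 R:6>5)
P1→{A,B} P2→{P,R}

Survivors P1:{A,B} P2:{P,R}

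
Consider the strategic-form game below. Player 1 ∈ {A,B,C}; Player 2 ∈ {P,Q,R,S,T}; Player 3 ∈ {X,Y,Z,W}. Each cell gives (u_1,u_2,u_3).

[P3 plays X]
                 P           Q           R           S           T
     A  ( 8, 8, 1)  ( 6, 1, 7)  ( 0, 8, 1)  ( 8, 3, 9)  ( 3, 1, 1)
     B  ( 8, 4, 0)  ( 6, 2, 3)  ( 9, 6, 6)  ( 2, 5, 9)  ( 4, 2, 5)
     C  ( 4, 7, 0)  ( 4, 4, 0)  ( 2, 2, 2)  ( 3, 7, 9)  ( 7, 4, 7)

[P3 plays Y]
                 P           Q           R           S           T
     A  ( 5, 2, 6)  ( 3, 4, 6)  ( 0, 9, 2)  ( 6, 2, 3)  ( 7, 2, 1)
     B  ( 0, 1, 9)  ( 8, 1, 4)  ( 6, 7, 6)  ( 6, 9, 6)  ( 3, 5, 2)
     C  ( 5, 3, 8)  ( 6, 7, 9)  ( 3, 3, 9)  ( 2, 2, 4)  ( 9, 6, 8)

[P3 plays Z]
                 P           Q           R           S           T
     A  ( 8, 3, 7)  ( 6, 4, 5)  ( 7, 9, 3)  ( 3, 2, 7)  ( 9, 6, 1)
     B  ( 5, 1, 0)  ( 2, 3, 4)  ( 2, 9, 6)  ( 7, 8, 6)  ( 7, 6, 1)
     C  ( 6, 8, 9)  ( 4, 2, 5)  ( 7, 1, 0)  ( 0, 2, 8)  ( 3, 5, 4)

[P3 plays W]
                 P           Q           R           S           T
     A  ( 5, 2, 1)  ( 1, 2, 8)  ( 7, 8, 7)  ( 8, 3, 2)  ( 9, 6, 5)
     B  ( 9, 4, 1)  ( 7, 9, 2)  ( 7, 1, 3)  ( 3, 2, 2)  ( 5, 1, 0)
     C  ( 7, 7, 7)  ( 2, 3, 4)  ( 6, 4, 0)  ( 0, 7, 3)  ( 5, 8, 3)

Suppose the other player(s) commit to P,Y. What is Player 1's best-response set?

BR_1 = {A,C}

u_1(A vs P,Y) = 5
u_1(B vs P,Y) = 0
u_1(C vs P,Y) = 5
max payoff 5 at {A,C}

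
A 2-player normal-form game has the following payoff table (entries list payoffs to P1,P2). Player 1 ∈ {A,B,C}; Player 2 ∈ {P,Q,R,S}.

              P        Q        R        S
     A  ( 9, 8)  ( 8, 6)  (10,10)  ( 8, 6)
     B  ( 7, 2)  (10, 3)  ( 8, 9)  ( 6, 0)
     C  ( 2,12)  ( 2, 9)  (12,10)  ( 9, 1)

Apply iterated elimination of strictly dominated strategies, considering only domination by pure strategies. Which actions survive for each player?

IESDS → P1:{A,C} P2:{P,R}

P2 drop Q (R beats it: A:10>6 B:9>3 C:10>9)
P1 drop B (A beats it: P:9>7 R:10>8 S:8>6)
P2 drop S (P beats it: A:8>6 C:12>1)
P1→{A,C} P2→{P,R}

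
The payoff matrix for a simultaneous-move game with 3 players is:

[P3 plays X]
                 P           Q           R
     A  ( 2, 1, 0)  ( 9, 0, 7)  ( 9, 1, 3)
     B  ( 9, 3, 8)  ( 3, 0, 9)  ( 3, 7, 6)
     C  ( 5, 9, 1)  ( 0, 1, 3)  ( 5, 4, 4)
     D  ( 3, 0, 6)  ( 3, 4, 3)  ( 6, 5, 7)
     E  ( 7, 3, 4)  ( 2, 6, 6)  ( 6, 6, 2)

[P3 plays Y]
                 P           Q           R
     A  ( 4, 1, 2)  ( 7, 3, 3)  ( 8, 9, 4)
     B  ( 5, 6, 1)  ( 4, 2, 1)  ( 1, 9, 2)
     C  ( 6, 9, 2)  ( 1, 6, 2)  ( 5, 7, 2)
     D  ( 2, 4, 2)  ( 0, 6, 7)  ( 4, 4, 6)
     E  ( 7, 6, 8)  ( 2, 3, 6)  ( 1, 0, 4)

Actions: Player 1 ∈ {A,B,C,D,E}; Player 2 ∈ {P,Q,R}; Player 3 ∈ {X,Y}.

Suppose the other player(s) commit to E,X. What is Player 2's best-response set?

u_2(P vs E,X) = 3
u_2(Q vs E,X) = 6
u_2(R vs E,X) = 6
max payoff 6 at {Q,R}

BR_2 = {Q,R}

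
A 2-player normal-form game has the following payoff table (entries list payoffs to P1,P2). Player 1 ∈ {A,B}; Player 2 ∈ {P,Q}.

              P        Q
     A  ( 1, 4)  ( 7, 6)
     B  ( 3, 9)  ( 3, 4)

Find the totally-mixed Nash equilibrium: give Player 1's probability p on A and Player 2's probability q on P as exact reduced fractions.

P1 indiff ⇒ q·1+(1-q)·7 = q·3+(1-q)·3 ⇒ q(-2) = (1-q)(-4) ⇒ q = 2/3
P2 indiff ⇒ p·4+(1-p)·9 = p·6+(1-p)·4 ⇒ p(-2) = (1-p)(-5) ⇒ p = 5/7

(p,q) = (5/7, 2/3)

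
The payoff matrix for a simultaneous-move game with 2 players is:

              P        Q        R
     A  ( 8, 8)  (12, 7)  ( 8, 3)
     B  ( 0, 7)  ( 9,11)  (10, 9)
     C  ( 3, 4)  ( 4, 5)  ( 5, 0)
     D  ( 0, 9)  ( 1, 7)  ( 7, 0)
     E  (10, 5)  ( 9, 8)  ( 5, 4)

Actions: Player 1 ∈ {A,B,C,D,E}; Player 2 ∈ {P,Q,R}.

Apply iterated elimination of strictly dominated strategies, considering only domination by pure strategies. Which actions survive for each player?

Survivors P1:{A,E} P2:{P,Q}

P1 drop C (A beats it: P:8>3 Q:12>4 R:8>5)
P1 drop D (A beats it: P:8>0 Q:12>1 R:8>7)
P2 drop R (Q beats it: A:7>3 B:11>9 E:8>4)
P1 drop B (A beats it: P:8>0 Q:12>9)
P1→{A,E} P2→{P,Q}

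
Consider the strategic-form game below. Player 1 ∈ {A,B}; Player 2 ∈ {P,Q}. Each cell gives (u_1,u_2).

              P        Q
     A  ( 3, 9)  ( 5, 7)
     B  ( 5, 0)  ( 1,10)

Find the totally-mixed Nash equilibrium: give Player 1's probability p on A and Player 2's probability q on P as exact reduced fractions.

(p,q) = (5/6, 2/3)

P1 indiff ⇒ q·3+(1-q)·5 = q·5+(1-q)·1 ⇒ q(-2) = (1-q)(-4) ⇒ q = 2/3
P2 indiff ⇒ p·9+(1-p)·0 = p·7+(1-p)·10 ⇒ p(2) = (1-p)(10) ⇒ p = 5/6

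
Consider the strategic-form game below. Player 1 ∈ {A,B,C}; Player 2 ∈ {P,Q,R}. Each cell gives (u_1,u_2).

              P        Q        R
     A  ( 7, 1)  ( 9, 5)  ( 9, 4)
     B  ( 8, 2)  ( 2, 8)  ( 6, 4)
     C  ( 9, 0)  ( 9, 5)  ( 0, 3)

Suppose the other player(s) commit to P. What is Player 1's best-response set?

P1 best: {C}

u_1(A vs P) = 7
u_1(B vs P) = 8
u_1(C vs P) = 9
max payoff 9 at {C}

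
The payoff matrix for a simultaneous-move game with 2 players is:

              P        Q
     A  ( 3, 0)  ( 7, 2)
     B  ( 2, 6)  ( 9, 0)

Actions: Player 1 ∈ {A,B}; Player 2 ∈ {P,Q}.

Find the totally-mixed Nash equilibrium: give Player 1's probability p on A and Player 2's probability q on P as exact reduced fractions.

P1 indiff ⇒ q·3+(1-q)·7 = q·2+(1-q)·9 ⇒ q(1) = (1-q)(2) ⇒ q = 2/3
P2 indiff ⇒ p·0+(1-p)·6 = p·2+(1-p)·0 ⇒ p(-2) = (1-p)(-6) ⇒ p = 3/4

p=3/4, q=2/3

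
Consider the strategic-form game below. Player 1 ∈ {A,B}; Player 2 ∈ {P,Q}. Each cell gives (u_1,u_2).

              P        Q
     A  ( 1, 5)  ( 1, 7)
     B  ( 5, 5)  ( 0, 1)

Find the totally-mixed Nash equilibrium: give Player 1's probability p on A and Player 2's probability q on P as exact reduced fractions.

P1 indiff ⇒ q·1+(1-q)·1 = q·5+(1-q)·0 ⇒ q(-4) = (1-q)(-1) ⇒ q = 1/5
P2 indiff ⇒ p·5+(1-p)·5 = p·7+(1-p)·1 ⇒ p(-2) = (1-p)(-4) ⇒ p = 2/3

P1 mixes 2/3 on A; P2 mixes 1/5 on P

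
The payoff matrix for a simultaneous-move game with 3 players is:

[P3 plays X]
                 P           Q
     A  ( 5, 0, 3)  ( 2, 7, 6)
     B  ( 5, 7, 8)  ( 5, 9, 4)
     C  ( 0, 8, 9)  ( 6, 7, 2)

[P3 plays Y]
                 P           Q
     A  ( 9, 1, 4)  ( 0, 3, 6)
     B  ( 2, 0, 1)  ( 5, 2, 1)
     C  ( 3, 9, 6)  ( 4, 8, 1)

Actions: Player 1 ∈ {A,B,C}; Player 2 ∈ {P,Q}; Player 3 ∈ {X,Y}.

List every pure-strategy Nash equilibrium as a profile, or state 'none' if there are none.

(A,P,X): not NE [P2→Q gives 7>0; P3→Y gives 4>3]
(A,P,Y): not NE [P2→Q gives 3>1]
(A,Q,X): not NE [P1→C gives 6>2]
(A,Q,Y): not NE [P1→B gives 5>0]
(B,P,X): not NE [P2→Q gives 9>7]
(B,P,Y): not NE [P1→A gives 9>2; P2→Q gives 2>0; P3→X gives 8>1]
(B,Q,X): not NE [P1→C gives 6>5]
(B,Q,Y): not NE [P3→X gives 4>1]
(C,P,X): not NE [P1→B gives 5>0]
(C,P,Y): not NE [P1→A gives 9>3; P3→X gives 9>6]
(C,Q,X): not NE [P2→P gives 8>7]
(C,Q,Y): not NE [P1→B gives 5>4; P2→P gives 9>8; P3→X gives 2>1]

Equilibria: none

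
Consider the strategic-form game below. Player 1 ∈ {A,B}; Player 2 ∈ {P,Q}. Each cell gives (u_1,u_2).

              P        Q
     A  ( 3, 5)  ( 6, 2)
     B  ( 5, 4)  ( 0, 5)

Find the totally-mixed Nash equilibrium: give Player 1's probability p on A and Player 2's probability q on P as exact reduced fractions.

P1 mixes 1/4 on A; P2 mixes 3/4 on P

P1 indiff ⇒ q·3+(1-q)·6 = q·5+(1-q)·0 ⇒ q(-2) = (1-q)(-6) ⇒ q = 3/4
P2 indiff ⇒ p·5+(1-p)·4 = p·2+(1-p)·5 ⇒ p(3) = (1-p)(1) ⇒ p = 1/4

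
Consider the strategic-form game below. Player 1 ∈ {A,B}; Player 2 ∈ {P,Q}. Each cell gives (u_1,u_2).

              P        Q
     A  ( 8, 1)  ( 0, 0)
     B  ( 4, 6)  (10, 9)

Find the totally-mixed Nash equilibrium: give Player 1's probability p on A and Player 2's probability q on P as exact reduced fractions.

p=3/4, q=5/7

P1 indiff ⇒ q·8+(1-q)·0 = q·4+(1-q)·10 ⇒ q(4) = (1-q)(10) ⇒ q = 5/7
P2 indiff ⇒ p·1+(1-p)·6 = p·0+(1-p)·9 ⇒ p(1) = (1-p)(3) ⇒ p = 3/4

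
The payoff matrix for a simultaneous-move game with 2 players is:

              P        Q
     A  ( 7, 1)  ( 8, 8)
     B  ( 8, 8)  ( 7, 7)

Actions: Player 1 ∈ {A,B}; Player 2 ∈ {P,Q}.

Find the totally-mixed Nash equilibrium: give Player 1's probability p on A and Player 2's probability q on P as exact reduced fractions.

P1 indiff ⇒ q·7+(1-q)·8 = q·8+(1-q)·7 ⇒ q(-1) = (1-q)(-1) ⇒ q = 1/2
P2 indiff ⇒ p·1+(1-p)·8 = p·8+(1-p)·7 ⇒ p(-7) = (1-p)(-1) ⇒ p = 1/8

p=1/8, q=1/2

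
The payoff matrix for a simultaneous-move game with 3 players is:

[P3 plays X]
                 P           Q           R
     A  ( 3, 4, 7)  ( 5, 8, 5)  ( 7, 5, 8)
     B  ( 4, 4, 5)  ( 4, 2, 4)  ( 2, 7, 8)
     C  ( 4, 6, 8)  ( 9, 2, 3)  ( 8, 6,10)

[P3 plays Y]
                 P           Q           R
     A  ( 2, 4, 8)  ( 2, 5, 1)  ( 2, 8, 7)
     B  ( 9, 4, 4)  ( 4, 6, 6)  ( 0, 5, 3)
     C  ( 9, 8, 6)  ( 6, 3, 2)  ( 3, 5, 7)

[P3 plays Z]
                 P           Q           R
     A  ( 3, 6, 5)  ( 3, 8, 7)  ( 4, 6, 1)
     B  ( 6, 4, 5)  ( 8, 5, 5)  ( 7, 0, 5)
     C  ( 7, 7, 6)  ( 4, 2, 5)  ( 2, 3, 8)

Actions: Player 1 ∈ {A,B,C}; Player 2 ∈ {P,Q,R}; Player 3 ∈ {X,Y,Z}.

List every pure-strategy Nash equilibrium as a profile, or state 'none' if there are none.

NE set: (C,P,X), (C,R,X)

(A,P,X): not NE [P1→C gives 4>3; P2→Q gives 8>4; P3→Y gives 8>7]
(A,P,Y): not NE [P1→C gives 9>2; P2→R gives 8>4]
(A,P,Z): not NE [P1→C gives 7>3; P2→Q gives 8>6; P3→Y gives 8>5]
(A,Q,X): not NE [P1→C gives 9>5; P3→Z gives 7>5]
(A,Q,Y): not NE [P1→C gives 6>2; P2→R gives 8>5; P3→Z gives 7>1]
(A,Q,Z): not NE [P1→B gives 8>3]
(A,R,X): not NE [P1→C gives 8>7; P2→Q gives 8>5]
(A,R,Y): not NE [P1→C gives 3>2; P3→X gives 8>7]
(A,R,Z): not NE [P1→B gives 7>4; P2→Q gives 8>6; P3→X gives 8>1]
(B,P,X): not NE [P2→R gives 7>4]
(B,P,Y): not NE [P2→Q gives 6>4; P3→Z gives 5>4]
(B,P,Z): not NE [P1→C gives 7>6; P2→Q gives 5>4]
(B,Q,X): not NE [P1→C gives 9>4; P2→R gives 7>2; P3→Y gives 6>4]
(B,Q,Y): not NE [P1→C gives 6>4]
(B,Q,Z): not NE [P3→Y gives 6>5]
(B,R,X): not NE [P1→C gives 8>2]
(B,R,Y): not NE [P1→C gives 3>0; P2→Q gives 6>5; P3→X gives 8>3]
(B,R,Z): not NE [P2→Q gives 5>0; P3→X gives 8>5]
(C,P,X): NE
(C,P,Y): not NE [P3→X gives 8>6]
(C,P,Z): not NE [P3→X gives 8>6]
(C,Q,X): not NE [P2→R gives 6>2; P3→Z gives 5>3]
(C,Q,Y): not NE [P2→P gives 8>3; P3→Z gives 5>2]
(C,Q,Z): not NE [P1→B gives 8>4; P2→P gives 7>2]
(C,R,X): NE
(C,R,Y): not NE [P2→P gives 8>5; P3→X gives 10>7]
(C,R,Z): not NE [P1→B gives 7>2; P2→P gives 7>3; P3→X gives 10>8]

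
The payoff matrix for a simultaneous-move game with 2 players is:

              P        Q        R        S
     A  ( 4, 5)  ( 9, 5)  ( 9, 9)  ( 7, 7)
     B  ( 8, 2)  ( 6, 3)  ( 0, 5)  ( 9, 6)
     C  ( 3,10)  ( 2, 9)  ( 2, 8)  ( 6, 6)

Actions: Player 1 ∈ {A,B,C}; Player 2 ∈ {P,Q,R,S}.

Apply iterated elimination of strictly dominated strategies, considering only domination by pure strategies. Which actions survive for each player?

Remaining: P1:{A,B} P2:{R,S}

P1 drop C (A beats it: P:4>3 Q:9>2 R:9>2 S:7>6)
P2 drop P (R beats it: A:9>5 B:5>2)
P2 drop Q (R beats it: A:9>5 B:5>3)
P1→{A,B} P2→{R,S}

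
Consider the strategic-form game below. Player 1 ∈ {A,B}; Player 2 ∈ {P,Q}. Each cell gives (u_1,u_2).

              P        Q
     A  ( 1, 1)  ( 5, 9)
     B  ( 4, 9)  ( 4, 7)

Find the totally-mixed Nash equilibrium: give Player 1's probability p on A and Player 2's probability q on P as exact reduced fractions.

P1 indiff ⇒ q·1+(1-q)·5 = q·4+(1-q)·4 ⇒ q(-3) = (1-q)(-1) ⇒ q = 1/4
P2 indiff ⇒ p·1+(1-p)·9 = p·9+(1-p)·7 ⇒ p(-8) = (1-p)(-2) ⇒ p = 1/5

p=1/5, q=1/4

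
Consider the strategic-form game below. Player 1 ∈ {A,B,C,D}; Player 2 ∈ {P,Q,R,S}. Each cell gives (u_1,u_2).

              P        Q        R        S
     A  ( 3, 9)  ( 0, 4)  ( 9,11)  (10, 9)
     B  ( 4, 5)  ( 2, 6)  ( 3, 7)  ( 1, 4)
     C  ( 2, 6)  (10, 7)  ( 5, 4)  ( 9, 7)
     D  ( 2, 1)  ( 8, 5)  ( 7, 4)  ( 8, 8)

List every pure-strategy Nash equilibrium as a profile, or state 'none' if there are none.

PSNE = {(A,R), (C,Q)}

(A,P): not NE [P1→B gives 4>3; P2→R gives 11>9]
(A,Q): not NE [P1→C gives 10>0; P2→R gives 11>4]
(A,R): NE
(A,S): not NE [P2→R gives 11>9]
(B,P): not NE [P2→R gives 7>5]
(B,Q): not NE [P1→C gives 10>2; P2→R gives 7>6]
(B,R): not NE [P1→A gives 9>3]
(B,S): not NE [P1→A gives 10>1; P2→R gives 7>4]
(C,P): not NE [P1→B gives 4>2; P2→S gives 7>6]
(C,Q): NE
(C,R): not NE [P1→A gives 9>5; P2→S gives 7>4]
(C,S): not NE [P1→A gives 10>9]
(D,P): not NE [P1→B gives 4>2; P2→S gives 8>1]
(D,Q): not NE [P1→C gives 10>8; P2→S gives 8>5]
(D,R): not NE [P1→A gives 9>7; P2→S gives 8>4]
(D,S): not NE [P1→A gives 10>8]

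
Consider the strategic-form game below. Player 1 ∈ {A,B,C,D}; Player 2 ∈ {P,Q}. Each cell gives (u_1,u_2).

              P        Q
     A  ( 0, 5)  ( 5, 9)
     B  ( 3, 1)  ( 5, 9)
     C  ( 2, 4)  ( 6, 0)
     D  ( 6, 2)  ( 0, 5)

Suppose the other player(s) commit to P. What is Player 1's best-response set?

BR_1 = {D}

u_1(A vs P) = 0
u_1(B vs P) = 3
u_1(C vs P) = 2
u_1(D vs P) = 6
max payoff 6 at {D}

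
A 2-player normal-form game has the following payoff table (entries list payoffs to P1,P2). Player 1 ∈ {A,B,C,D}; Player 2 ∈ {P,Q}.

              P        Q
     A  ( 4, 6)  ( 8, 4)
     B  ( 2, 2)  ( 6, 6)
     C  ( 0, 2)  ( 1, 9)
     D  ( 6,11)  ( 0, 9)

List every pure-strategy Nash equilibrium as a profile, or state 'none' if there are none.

(A,P): not NE [P1→D gives 6>4]
(A,Q): not NE [P2→P gives 6>4]
(B,P): not NE [P1→D gives 6>2; P2→Q gives 6>2]
(B,Q): not NE [P1→A gives 8>6]
(C,P): not NE [P1→D gives 6>0; P2→Q gives 9>2]
(C,Q): not NE [P1→A gives 8>1]
(D,P): NE
(D,Q): not NE [P1→A gives 8>0; P2→P gives 11>9]

NE set: (D,P)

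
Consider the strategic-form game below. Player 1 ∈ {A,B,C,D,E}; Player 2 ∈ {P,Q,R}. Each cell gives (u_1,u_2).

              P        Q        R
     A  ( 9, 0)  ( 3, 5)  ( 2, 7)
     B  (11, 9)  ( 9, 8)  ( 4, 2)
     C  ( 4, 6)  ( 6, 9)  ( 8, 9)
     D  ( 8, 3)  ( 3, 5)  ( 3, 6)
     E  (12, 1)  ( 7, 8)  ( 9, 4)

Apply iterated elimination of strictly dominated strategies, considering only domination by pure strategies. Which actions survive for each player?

IESDS → P1:{B,E} P2:{P,Q}

P1 drop A (B beats it: P:11>9 Q:9>3 R:4>2)
P1 drop C (E beats it: P:12>4 Q:7>6 R:9>8)
P1 drop D (B beats it: P:11>8 Q:9>3 R:4>3)
P2 drop R (Q beats it: B:8>2 E:8>4)
P1→{B,E} P2→{P,Q}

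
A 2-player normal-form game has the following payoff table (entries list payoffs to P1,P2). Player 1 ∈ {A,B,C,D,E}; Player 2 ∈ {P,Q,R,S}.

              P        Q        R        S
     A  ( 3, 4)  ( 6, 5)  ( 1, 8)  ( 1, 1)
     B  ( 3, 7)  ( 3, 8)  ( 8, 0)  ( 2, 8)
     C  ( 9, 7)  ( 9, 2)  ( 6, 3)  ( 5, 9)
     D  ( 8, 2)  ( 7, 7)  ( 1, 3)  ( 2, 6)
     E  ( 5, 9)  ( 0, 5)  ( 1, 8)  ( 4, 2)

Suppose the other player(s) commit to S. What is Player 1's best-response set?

u_1(A vs S) = 1
u_1(B vs S) = 2
u_1(C vs S) = 5
u_1(D vs S) = 2
u_1(E vs S) = 4
max payoff 5 at {C}

BR_1 = {C}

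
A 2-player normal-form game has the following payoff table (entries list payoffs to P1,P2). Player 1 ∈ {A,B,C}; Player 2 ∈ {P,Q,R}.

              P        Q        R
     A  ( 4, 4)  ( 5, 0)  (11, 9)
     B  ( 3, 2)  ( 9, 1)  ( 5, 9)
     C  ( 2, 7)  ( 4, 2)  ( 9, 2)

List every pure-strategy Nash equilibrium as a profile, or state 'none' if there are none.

NE set: (A,R)

(A,P): not NE [P2→R gives 9>4]
(A,Q): not NE [P1→B gives 9>5; P2→R gives 9>0]
(A,R): NE
(B,P): not NE [P1→A gives 4>3; P2→R gives 9>2]
(B,Q): not NE [P2→R gives 9>1]
(B,R): not NE [P1→A gives 11>5]
(C,P): not NE [P1→A gives 4>2]
(C,Q): not NE [P1→B gives 9>4; P2→P gives 7>2]
(C,R): not NE [P1→A gives 11>9; P2→P gives 7>2]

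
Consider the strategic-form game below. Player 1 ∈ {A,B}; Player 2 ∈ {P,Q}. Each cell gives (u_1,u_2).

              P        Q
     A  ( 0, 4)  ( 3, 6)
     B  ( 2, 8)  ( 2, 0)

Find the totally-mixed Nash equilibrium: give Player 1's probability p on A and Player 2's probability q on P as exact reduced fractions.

P1 indiff ⇒ q·0+(1-q)·3 = q·2+(1-q)·2 ⇒ q(-2) = (1-q)(-1) ⇒ q = 1/3
P2 indiff ⇒ p·4+(1-p)·8 = p·6+(1-p)·0 ⇒ p(-2) = (1-p)(-8) ⇒ p = 4/5

(p,q) = (4/5, 1/3)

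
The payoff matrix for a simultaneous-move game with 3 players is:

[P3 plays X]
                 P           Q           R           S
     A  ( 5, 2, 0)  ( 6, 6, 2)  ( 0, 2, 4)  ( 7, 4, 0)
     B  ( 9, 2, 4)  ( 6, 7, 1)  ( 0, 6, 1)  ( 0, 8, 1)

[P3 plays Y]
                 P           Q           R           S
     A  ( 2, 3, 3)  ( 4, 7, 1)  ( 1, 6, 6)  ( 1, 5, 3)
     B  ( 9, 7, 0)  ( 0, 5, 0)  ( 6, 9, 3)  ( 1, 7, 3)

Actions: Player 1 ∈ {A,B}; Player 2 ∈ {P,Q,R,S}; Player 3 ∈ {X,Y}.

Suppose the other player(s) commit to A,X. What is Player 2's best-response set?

u_2(P vs A,X) = 2
u_2(Q vs A,X) = 6
u_2(R vs A,X) = 2
u_2(S vs A,X) = 4
max payoff 6 at {Q}

BR_2 = {Q}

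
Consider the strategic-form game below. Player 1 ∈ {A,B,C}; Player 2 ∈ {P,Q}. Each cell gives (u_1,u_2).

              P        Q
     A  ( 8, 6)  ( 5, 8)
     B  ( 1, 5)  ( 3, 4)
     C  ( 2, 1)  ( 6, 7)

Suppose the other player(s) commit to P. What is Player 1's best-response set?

u_1(A vs P) = 8
u_1(B vs P) = 1
u_1(C vs P) = 2
max payoff 8 at {A}

BR_1 = {A}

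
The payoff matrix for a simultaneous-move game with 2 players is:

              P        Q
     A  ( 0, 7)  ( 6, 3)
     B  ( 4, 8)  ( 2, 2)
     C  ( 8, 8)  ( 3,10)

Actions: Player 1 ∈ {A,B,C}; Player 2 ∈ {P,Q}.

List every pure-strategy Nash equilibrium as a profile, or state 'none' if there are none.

(A,P): not NE [P1→C gives 8>0]
(A,Q): not NE [P2→P gives 7>3]
(B,P): not NE [P1→C gives 8>4]
(B,Q): not NE [P1→A gives 6>2; P2→P gives 8>2]
(C,P): not NE [P2→Q gives 10>8]
(C,Q): not NE [P1→A gives 6>3]

PSNE: ∅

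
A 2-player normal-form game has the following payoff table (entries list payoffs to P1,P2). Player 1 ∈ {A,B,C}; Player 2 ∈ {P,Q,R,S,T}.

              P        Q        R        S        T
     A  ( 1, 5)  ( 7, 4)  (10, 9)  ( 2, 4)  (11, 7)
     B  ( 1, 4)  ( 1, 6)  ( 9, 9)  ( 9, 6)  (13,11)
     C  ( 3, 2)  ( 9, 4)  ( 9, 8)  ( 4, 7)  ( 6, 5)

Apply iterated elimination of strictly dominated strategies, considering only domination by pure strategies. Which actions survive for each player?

P2 drop P (R beats it: A:9>5 B:9>4 C:8>2)
P2 drop Q (R beats it: A:9>4 B:9>6 C:8>4)
P2 drop S (R beats it: A:9>4 B:9>6 C:8>7)
P1 drop C (A beats it: R:10>9 T:11>6)
P1→{A,B} P2→{R,T}

IESDS → P1:{A,B} P2:{R,T}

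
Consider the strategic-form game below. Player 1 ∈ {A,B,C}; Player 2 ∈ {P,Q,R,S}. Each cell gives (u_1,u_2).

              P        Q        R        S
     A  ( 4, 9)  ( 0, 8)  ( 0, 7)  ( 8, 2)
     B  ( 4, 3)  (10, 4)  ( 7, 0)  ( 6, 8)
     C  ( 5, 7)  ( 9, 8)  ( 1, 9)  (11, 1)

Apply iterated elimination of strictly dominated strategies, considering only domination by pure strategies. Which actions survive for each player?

Remaining: P1:{B,C} P2:{Q,R,S}

P1 drop A (C beats it: P:5>4 Q:9>0 R:1>0 S:11>8)
P2 drop P (Q beats it: B:4>3 C:8>7)
P1→{B,C} P2→{Q,R,S}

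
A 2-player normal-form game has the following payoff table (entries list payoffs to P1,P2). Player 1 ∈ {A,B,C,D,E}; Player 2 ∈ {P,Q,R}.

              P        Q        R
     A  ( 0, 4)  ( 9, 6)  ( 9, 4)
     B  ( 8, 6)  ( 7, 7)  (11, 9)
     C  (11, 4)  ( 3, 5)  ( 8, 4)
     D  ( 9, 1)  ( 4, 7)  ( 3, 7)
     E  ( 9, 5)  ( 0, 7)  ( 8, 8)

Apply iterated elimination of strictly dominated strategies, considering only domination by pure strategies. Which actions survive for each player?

P2 drop P (Q beats it: A:6>4 B:7>6 C:5>4 D:7>1 E:7>5)
P1 drop C (A beats it: Q:9>3 R:9>8)
P1 drop D (A beats it: Q:9>4 R:9>3)
P1 drop E (A beats it: Q:9>0 R:9>8)
P1→{A,B} P2→{Q,R}

Remaining: P1:{A,B} P2:{Q,R}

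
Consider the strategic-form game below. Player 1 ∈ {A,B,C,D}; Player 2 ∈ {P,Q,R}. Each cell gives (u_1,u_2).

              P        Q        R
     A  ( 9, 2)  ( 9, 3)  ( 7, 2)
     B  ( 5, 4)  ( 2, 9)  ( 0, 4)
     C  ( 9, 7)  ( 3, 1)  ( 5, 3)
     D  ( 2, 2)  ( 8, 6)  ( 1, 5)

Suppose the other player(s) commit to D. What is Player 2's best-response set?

u_2(P vs D) = 2
u_2(Q vs D) = 6
u_2(R vs D) = 5
max payoff 6 at {Q}

argmax u_2 = {Q}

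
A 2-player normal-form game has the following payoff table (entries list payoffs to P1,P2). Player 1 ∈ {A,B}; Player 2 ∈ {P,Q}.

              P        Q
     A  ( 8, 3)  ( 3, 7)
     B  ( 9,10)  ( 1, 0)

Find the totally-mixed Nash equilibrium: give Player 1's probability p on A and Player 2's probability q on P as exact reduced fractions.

p=5/7, q=2/3

P1 indiff ⇒ q·8+(1-q)·3 = q·9+(1-q)·1 ⇒ q(-1) = (1-q)(-2) ⇒ q = 2/3
P2 indiff ⇒ p·3+(1-p)·10 = p·7+(1-p)·0 ⇒ p(-4) = (1-p)(-10) ⇒ p = 5/7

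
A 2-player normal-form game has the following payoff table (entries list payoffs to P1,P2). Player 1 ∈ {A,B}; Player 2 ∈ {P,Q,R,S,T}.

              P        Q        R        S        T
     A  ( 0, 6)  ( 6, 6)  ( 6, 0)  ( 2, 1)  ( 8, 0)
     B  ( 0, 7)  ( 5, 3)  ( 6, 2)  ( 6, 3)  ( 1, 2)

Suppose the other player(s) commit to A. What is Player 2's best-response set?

u_2(P vs A) = 6
u_2(Q vs A) = 6
u_2(R vs A) = 0
u_2(S vs A) = 1
u_2(T vs A) = 0
max payoff 6 at {P,Q}

P2 best: {P,Q}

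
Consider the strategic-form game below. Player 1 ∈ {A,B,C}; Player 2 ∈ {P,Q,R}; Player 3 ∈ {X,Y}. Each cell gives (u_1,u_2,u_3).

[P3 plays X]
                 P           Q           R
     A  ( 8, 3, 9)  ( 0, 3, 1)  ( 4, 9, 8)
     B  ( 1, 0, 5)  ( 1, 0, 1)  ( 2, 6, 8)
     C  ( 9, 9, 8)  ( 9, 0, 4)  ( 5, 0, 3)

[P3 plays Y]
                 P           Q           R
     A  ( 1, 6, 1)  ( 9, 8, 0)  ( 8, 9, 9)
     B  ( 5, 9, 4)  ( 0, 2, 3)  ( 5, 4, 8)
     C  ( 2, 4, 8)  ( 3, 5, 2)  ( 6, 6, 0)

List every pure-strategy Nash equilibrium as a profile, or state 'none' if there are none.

NE set: (A,R,Y), (C,P,X)

(A,P,X): not NE [P1→C gives 9>8; P2→R gives 9>3]
(A,P,Y): not NE [P1→B gives 5>1; P2→R gives 9>6; P3→X gives 9>1]
(A,Q,X): not NE [P1→C gives 9>0; P2→R gives 9>3]
(A,Q,Y): not NE [P2→R gives 9>8; P3→X gives 1>0]
(A,R,X): not NE [P1→C gives 5>4; P3→Y gives 9>8]
(A,R,Y): NE
(B,P,X): not NE [P1→C gives 9>1; P2→R gives 6>0]
(B,P,Y): not NE [P3→X gives 5>4]
(B,Q,X): not NE [P1→C gives 9>1; P2→R gives 6>0; P3→Y gives 3>1]
(B,Q,Y): not NE [P1→A gives 9>0; P2→P gives 9>2]
(B,R,X): not NE [P1→C gives 5>2]
(B,R,Y): not NE [P1→A gives 8>5; P2→P gives 9>4]
(C,P,X): NE
(C,P,Y): not NE [P1→B gives 5>2; P2→R gives 6>4]
(C,Q,X): not NE [P2→P gives 9>0]
(C,Q,Y): not NE [P1→A gives 9>3; P2→R gives 6>5; P3→X gives 4>2]
(C,R,X): not NE [P2→P gives 9>0]
(C,R,Y): not NE [P1→A gives 8>6; P3→X gives 3>0]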